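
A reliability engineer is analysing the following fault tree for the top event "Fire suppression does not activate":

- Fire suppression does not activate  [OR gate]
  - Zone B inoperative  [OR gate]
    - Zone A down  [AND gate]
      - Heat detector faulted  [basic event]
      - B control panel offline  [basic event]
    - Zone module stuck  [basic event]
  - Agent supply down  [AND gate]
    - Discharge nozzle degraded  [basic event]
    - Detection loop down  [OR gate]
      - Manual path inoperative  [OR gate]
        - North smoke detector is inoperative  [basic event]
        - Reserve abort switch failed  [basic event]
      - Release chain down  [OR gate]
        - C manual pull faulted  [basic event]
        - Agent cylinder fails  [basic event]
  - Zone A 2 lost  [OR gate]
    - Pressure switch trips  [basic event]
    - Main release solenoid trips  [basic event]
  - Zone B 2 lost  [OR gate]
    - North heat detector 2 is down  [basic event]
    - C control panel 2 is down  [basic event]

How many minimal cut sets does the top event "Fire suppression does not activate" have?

Zone A down [AND]: one cut set from each child combined → 1 × 1 = 1 cut set(s).
Zone B inoperative [OR]: union of children's cut sets → 2 cut set(s).
Manual path inoperative [OR]: union of children's cut sets → 2 cut set(s).
Release chain down [OR]: union of children's cut sets → 2 cut set(s).
Detection loop down [OR]: union of children's cut sets → 4 cut set(s).
Agent supply down [AND]: one cut set from each child combined → 1 × 4 = 4 cut set(s).
Zone A 2 lost [OR]: union of children's cut sets → 2 cut set(s).
Zone B 2 lost [OR]: union of children's cut sets → 2 cut set(s).
Fire suppression does not activate [OR]: union of children's cut sets → 10 cut set(s).
Minimal cut sets: {B control panel offline, Heat detector faulted}; {Zone module stuck}; {Discharge nozzle degraded, North smoke detector is inoperative}; {Discharge nozzle degraded, Reserve abort switch failed}; {C manual pull faulted, Discharge nozzle degraded}; {Agent cylinder fails, Discharge nozzle degraded}; {Pressure switch trips}; {Main release solenoid trips}; {North heat detector 2 is down}; {C control panel 2 is down}.

10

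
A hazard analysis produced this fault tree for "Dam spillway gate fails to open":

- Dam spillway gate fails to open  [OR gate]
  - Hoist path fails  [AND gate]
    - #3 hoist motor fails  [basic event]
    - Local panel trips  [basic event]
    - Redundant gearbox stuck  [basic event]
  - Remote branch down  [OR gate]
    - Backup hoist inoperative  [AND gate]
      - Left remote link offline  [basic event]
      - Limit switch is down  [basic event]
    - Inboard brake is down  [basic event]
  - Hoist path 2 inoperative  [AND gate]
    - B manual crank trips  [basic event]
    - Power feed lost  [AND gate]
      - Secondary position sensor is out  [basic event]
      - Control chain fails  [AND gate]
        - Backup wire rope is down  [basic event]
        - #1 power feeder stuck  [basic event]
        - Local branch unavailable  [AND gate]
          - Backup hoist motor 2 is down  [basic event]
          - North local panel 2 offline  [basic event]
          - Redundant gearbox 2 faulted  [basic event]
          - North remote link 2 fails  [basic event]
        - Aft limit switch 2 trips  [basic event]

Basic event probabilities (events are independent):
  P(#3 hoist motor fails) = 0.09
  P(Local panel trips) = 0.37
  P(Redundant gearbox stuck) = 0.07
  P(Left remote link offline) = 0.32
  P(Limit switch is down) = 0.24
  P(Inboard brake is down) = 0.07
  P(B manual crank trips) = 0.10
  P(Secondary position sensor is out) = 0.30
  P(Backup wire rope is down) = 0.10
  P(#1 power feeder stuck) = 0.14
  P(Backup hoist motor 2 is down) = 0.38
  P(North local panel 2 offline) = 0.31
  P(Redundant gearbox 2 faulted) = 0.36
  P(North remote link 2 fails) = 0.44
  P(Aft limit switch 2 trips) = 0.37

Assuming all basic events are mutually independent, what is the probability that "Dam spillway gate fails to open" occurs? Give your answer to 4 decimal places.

P(Hoist path fails) [AND] = 0.09 × 0.37 × 0.07 = 0.002331
P(Backup hoist inoperative) [AND] = 0.32 × 0.24 = 0.076800
P(Remote branch down) [OR] = 1 − (1−0.076800) × (1−0.07) = 0.141424
P(Local branch unavailable) [AND] = 0.38 × 0.31 × 0.36 × 0.44 = 0.018660
P(Control chain fails) [AND] = 0.10 × 0.14 × 0.018660 × 0.37 = 0.000097
P(Power feed lost) [AND] = 0.30 × 0.000097 = 0.000029
P(Hoist path 2 inoperative) [AND] = 0.10 × 0.000029 = 0.000003
P(Dam spillway gate fails to open) [OR] = 1 − (1−0.002331) × (1−0.141424) × (1−0.000003) = 0.143428
Rounded to 4 decimal places: P(Dam spillway gate fails to open) ≈ 0.1434.

0.1434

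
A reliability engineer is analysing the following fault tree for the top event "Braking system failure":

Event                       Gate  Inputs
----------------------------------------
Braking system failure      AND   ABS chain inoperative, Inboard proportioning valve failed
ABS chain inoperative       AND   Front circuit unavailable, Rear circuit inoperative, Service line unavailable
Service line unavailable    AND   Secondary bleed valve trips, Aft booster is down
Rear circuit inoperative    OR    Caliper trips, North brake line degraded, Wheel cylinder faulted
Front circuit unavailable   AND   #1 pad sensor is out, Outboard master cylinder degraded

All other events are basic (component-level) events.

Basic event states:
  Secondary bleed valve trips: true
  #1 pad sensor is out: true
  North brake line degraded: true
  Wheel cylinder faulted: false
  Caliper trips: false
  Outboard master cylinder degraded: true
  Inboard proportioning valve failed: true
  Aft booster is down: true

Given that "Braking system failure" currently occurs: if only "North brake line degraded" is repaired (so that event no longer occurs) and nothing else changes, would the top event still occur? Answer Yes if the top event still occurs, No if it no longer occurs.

No

Counterfactual: set "North brake line degraded" to not occurred.
Front circuit unavailable [AND]: #1 pad sensor is out=occurs, Outboard master cylinder degraded=occurs → all inputs occur → occurs.
Rear circuit inoperative [OR]: Caliper trips=not, North brake line degraded=not, Wheel cylinder faulted=not → no input occurs → does not occur.
Service line unavailable [AND]: Secondary bleed valve trips=occurs, Aft booster is down=occurs → all inputs occur → occurs.
ABS chain inoperative [AND]: Front circuit unavailable=occurs, Rear circuit inoperative=not, Service line unavailable=occurs → not all inputs occur → does not occur.
Braking system failure [AND]: ABS chain inoperative=not, Inboard proportioning valve failed=occurs → not all inputs occur → does not occur.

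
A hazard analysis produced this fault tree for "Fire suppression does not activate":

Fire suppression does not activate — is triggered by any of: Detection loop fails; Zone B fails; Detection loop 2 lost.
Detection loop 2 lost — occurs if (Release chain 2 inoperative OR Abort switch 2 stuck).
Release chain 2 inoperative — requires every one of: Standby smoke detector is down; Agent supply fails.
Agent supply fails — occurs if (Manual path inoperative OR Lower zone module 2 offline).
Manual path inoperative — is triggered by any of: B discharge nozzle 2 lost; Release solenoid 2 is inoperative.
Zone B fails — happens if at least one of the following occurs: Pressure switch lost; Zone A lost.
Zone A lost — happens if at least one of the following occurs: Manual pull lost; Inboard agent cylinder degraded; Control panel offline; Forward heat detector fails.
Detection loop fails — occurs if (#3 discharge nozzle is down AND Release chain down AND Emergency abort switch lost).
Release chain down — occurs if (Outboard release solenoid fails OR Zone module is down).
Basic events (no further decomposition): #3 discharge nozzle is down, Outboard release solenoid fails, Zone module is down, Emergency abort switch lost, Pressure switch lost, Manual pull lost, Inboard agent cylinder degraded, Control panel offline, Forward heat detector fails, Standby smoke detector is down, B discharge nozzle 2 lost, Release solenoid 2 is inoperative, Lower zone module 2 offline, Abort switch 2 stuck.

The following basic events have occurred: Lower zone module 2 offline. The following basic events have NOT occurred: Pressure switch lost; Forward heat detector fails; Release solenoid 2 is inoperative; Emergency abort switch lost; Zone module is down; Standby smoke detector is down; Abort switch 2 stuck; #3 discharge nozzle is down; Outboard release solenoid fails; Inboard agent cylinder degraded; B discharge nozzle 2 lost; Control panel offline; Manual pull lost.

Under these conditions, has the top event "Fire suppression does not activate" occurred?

No

Release chain down [OR]: Outboard release solenoid fails=not, Zone module is down=not → no input occurs → does not occur.
Detection loop fails [AND]: #3 discharge nozzle is down=not, Release chain down=not, Emergency abort switch lost=not → not all inputs occur → does not occur.
Zone A lost [OR]: Manual pull lost=not, Inboard agent cylinder degraded=not, Control panel offline=not, Forward heat detector fails=not → no input occurs → does not occur.
Zone B fails [OR]: Pressure switch lost=not, Zone A lost=not → no input occurs → does not occur.
Manual path inoperative [OR]: B discharge nozzle 2 lost=not, Release solenoid 2 is inoperative=not → no input occurs → does not occur.
Agent supply fails [OR]: Manual path inoperative=not, Lower zone module 2 offline=occurs → at least one input occurs → occurs.
Release chain 2 inoperative [AND]: Standby smoke detector is down=not, Agent supply fails=occurs → not all inputs occur → does not occur.
Detection loop 2 lost [OR]: Release chain 2 inoperative=not, Abort switch 2 stuck=not → no input occurs → does not occur.
Fire suppression does not activate [OR]: Detection loop fails=not, Zone B fails=not, Detection loop 2 lost=not → no input occurs → does not occur.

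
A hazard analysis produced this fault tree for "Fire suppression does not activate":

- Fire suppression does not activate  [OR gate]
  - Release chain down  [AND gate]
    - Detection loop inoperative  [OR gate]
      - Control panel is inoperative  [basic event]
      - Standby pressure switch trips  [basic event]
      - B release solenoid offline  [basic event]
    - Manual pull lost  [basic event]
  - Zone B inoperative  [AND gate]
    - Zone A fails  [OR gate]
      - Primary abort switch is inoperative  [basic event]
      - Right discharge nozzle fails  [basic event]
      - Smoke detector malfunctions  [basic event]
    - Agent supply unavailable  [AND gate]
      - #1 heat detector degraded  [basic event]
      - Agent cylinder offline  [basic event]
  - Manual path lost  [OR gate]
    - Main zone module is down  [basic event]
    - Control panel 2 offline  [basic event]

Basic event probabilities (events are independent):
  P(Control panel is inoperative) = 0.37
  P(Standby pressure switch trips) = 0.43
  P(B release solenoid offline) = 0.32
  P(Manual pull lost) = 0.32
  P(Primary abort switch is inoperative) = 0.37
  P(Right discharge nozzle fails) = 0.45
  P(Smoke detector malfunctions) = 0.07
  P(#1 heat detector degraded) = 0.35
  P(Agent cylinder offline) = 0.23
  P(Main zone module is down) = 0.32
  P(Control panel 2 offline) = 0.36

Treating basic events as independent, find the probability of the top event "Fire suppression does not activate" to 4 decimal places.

0.6881

P(Detection loop inoperative) [OR] = 1 − (1−0.37) × (1−0.43) × (1−0.32) = 0.755812
P(Release chain down) [AND] = 0.755812 × 0.32 = 0.241860
P(Zone A fails) [OR] = 1 − (1−0.37) × (1−0.45) × (1−0.07) = 0.677755
P(Agent supply unavailable) [AND] = 0.35 × 0.23 = 0.080500
P(Zone B inoperative) [AND] = 0.677755 × 0.080500 = 0.054559
P(Manual path lost) [OR] = 1 − (1−0.32) × (1−0.36) = 0.564800
P(Fire suppression does not activate) [OR] = 1 − (1−0.241860) × (1−0.054559) × (1−0.564800) = 0.688059
Rounded to 4 decimal places: P(Fire suppression does not activate) ≈ 0.6881.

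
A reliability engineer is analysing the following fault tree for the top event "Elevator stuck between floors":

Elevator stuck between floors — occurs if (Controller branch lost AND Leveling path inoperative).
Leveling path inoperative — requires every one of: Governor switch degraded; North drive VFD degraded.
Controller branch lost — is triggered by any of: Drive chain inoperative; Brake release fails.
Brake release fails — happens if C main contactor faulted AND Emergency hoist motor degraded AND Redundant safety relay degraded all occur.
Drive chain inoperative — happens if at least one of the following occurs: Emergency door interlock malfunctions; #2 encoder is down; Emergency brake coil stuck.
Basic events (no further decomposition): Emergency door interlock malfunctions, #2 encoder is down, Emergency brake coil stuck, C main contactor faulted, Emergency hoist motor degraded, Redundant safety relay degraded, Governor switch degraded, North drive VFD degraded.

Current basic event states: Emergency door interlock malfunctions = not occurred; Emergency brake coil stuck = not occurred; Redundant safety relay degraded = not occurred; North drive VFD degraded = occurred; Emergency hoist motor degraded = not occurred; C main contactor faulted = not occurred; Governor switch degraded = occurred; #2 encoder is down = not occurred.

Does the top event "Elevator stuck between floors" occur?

Drive chain inoperative [OR]: Emergency door interlock malfunctions=not, #2 encoder is down=not, Emergency brake coil stuck=not → no input occurs → does not occur.
Brake release fails [AND]: C main contactor faulted=not, Emergency hoist motor degraded=not, Redundant safety relay degraded=not → not all inputs occur → does not occur.
Controller branch lost [OR]: Drive chain inoperative=not, Brake release fails=not → no input occurs → does not occur.
Leveling path inoperative [AND]: Governor switch degraded=occurs, North drive VFD degraded=occurs → all inputs occur → occurs.
Elevator stuck between floors [AND]: Controller branch lost=not, Leveling path inoperative=occurs → not all inputs occur → does not occur.

No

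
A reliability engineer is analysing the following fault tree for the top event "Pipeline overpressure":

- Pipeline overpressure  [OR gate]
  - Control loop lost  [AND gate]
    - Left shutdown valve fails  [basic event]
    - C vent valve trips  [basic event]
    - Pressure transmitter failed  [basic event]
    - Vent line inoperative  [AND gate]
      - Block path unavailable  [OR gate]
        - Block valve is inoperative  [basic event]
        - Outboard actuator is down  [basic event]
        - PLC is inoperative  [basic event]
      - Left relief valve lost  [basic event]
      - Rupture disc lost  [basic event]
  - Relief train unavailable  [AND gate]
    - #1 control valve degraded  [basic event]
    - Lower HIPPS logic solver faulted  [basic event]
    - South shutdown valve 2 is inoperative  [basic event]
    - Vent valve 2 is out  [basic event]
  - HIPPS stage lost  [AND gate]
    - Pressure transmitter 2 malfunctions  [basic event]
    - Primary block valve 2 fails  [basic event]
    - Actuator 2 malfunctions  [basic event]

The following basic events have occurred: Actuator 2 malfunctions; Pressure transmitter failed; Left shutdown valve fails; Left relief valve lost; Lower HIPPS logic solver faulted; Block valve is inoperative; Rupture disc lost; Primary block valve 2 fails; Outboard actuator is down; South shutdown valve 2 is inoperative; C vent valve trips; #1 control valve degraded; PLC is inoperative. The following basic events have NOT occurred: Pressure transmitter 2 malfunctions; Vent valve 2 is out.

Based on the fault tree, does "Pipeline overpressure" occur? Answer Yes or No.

Block path unavailable [OR]: Block valve is inoperative=occurs, Outboard actuator is down=occurs, PLC is inoperative=occurs → at least one input occurs → occurs.
Vent line inoperative [AND]: Block path unavailable=occurs, Left relief valve lost=occurs, Rupture disc lost=occurs → all inputs occur → occurs.
Control loop lost [AND]: Left shutdown valve fails=occurs, C vent valve trips=occurs, Pressure transmitter failed=occurs, Vent line inoperative=occurs → all inputs occur → occurs.
Relief train unavailable [AND]: #1 control valve degraded=occurs, Lower HIPPS logic solver faulted=occurs, South shutdown valve 2 is inoperative=occurs, Vent valve 2 is out=not → not all inputs occur → does not occur.
HIPPS stage lost [AND]: Pressure transmitter 2 malfunctions=not, Primary block valve 2 fails=occurs, Actuator 2 malfunctions=occurs → not all inputs occur → does not occur.
Pipeline overpressure [OR]: Control loop lost=occurs, Relief train unavailable=not, HIPPS stage lost=not → at least one input occurs → occurs.

Yes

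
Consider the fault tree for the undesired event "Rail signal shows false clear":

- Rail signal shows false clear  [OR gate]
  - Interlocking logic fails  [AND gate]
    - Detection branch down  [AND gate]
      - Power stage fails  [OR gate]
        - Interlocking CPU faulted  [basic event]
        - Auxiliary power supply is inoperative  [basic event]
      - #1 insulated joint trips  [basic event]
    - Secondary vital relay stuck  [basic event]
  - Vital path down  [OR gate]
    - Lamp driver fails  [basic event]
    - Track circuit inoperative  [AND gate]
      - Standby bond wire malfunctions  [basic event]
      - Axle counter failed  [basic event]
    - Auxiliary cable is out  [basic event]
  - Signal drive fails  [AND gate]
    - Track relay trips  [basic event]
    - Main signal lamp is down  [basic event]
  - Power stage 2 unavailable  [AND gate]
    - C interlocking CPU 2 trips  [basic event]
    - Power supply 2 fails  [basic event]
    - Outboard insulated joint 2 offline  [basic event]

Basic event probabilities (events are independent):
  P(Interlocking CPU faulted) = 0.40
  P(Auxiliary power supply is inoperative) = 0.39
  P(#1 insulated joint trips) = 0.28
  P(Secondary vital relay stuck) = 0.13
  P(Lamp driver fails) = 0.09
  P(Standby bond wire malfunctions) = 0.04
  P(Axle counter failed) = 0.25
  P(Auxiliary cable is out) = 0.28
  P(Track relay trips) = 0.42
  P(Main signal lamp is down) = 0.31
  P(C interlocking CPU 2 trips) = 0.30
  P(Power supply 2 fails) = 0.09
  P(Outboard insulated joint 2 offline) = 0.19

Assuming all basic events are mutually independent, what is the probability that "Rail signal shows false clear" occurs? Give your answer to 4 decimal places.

P(Power stage fails) [OR] = 1 − (1−0.40) × (1−0.39) = 0.634000
P(Detection branch down) [AND] = 0.634000 × 0.28 = 0.177520
P(Interlocking logic fails) [AND] = 0.177520 × 0.13 = 0.023078
P(Track circuit inoperative) [AND] = 0.04 × 0.25 = 0.010000
P(Vital path down) [OR] = 1 − (1−0.09) × (1−0.010000) × (1−0.28) = 0.351352
P(Signal drive fails) [AND] = 0.42 × 0.31 = 0.130200
P(Power stage 2 unavailable) [AND] = 0.30 × 0.09 × 0.19 = 0.005130
P(Rail signal shows false clear) [OR] = 1 − (1−0.023078) × (1−0.351352) × (1−0.130200) × (1−0.005130) = 0.451654
Rounded to 4 decimal places: P(Rail signal shows false clear) ≈ 0.4517.

0.4517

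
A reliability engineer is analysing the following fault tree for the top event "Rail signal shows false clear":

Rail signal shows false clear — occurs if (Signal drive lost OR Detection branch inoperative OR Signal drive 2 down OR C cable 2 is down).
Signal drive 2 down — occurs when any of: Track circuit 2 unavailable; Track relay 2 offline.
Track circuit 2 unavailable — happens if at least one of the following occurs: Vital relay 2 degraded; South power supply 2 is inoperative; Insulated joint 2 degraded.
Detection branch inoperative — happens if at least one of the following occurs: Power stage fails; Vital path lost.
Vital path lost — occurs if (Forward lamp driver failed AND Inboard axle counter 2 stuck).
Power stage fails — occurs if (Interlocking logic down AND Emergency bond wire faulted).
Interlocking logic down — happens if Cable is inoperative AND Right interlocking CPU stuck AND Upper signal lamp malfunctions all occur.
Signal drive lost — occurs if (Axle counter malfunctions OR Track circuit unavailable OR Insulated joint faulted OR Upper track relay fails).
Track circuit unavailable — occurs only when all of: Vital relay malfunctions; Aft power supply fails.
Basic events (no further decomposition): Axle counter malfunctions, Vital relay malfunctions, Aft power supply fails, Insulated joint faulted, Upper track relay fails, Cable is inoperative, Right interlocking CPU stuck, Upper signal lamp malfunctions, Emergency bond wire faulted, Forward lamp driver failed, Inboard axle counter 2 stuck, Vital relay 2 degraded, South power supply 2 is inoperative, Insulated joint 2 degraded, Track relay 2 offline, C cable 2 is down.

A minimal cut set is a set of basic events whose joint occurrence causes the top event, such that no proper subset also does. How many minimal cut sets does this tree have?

11

Track circuit unavailable [AND]: one cut set from each child combined → 1 × 1 = 1 cut set(s).
Signal drive lost [OR]: union of children's cut sets → 4 cut set(s).
Interlocking logic down [AND]: one cut set from each child combined → 1 × 1 × 1 = 1 cut set(s).
Power stage fails [AND]: one cut set from each child combined → 1 × 1 = 1 cut set(s).
Vital path lost [AND]: one cut set from each child combined → 1 × 1 = 1 cut set(s).
Detection branch inoperative [OR]: union of children's cut sets → 2 cut set(s).
Track circuit 2 unavailable [OR]: union of children's cut sets → 3 cut set(s).
Signal drive 2 down [OR]: union of children's cut sets → 4 cut set(s).
Rail signal shows false clear [OR]: union of children's cut sets → 11 cut set(s).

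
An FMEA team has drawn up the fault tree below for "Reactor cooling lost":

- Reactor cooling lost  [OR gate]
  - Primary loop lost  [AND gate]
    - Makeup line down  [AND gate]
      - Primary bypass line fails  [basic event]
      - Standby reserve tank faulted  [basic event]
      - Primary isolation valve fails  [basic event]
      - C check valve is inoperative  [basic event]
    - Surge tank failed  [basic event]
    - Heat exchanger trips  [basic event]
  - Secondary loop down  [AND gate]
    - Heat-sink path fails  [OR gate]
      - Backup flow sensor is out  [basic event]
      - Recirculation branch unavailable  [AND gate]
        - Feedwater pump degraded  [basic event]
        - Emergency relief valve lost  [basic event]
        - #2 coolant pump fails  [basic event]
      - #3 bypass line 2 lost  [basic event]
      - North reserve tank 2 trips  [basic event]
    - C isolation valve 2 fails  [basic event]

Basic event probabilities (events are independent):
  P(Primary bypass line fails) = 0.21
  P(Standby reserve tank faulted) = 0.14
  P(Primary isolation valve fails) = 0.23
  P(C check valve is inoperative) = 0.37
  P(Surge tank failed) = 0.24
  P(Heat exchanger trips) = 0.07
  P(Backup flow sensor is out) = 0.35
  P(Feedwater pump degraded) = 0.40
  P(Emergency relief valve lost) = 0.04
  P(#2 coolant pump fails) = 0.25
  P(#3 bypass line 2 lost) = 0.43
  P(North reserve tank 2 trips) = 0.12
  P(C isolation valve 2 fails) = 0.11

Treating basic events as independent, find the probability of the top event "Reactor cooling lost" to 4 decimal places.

0.0743

P(Makeup line down) [AND] = 0.21 × 0.14 × 0.23 × 0.37 = 0.002502
P(Primary loop lost) [AND] = 0.002502 × 0.24 × 0.07 = 0.000042
P(Recirculation branch unavailable) [AND] = 0.40 × 0.04 × 0.25 = 0.004000
P(Heat-sink path fails) [OR] = 1 − (1−0.35) × (1−0.004000) × (1−0.43) × (1−0.12) = 0.675264
P(Secondary loop down) [AND] = 0.675264 × 0.11 = 0.074279
P(Reactor cooling lost) [OR] = 1 − (1−0.000042) × (1−0.074279) = 0.074318
Rounded to 4 decimal places: P(Reactor cooling lost) ≈ 0.0743.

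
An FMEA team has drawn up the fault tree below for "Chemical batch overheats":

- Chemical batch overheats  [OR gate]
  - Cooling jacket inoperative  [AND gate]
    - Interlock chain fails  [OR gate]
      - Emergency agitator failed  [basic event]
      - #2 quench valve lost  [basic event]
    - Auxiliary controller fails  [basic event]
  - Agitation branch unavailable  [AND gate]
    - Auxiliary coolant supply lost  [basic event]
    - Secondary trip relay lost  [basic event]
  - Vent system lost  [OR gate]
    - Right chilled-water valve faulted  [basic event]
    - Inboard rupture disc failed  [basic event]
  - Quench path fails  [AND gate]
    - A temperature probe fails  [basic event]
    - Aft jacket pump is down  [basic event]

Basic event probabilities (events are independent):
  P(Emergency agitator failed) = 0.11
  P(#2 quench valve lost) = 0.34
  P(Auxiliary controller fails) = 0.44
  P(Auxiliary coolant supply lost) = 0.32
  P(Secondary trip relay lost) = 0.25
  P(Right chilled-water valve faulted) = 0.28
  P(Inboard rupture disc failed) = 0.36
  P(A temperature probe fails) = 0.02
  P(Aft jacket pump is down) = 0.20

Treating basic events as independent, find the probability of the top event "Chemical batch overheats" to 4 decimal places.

0.6544

P(Interlock chain fails) [OR] = 1 − (1−0.11) × (1−0.34) = 0.412600
P(Cooling jacket inoperative) [AND] = 0.412600 × 0.44 = 0.181544
P(Agitation branch unavailable) [AND] = 0.32 × 0.25 = 0.080000
P(Vent system lost) [OR] = 1 − (1−0.28) × (1−0.36) = 0.539200
P(Quench path fails) [AND] = 0.02 × 0.20 = 0.004000
P(Chemical batch overheats) [OR] = 1 − (1−0.181544) × (1−0.080000) × (1−0.539200) × (1−0.004000) = 0.654415
Rounded to 4 decimal places: P(Chemical batch overheats) ≈ 0.6544.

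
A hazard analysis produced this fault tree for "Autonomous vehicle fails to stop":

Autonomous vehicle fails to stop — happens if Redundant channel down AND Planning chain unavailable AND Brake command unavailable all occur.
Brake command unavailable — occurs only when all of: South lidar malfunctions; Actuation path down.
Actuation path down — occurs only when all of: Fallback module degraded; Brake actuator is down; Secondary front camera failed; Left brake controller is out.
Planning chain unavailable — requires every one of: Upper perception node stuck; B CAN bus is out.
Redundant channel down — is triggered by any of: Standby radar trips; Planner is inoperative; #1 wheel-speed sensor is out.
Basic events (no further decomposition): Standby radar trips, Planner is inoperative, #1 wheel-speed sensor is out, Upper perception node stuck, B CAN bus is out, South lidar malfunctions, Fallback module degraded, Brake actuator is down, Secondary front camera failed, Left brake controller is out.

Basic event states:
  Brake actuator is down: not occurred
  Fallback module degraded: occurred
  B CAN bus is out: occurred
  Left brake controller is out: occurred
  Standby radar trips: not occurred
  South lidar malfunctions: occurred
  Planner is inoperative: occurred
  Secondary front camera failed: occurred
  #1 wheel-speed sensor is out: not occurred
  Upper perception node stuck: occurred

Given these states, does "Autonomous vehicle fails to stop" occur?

No

Redundant channel down [OR]: Standby radar trips=not, Planner is inoperative=occurs, #1 wheel-speed sensor is out=not → at least one input occurs → occurs.
Planning chain unavailable [AND]: Upper perception node stuck=occurs, B CAN bus is out=occurs → all inputs occur → occurs.
Actuation path down [AND]: Fallback module degraded=occurs, Brake actuator is down=not, Secondary front camera failed=occurs, Left brake controller is out=occurs → not all inputs occur → does not occur.
Brake command unavailable [AND]: South lidar malfunctions=occurs, Actuation path down=not → not all inputs occur → does not occur.
Autonomous vehicle fails to stop [AND]: Redundant channel down=occurs, Planning chain unavailable=occurs, Brake command unavailable=not → not all inputs occur → does not occur.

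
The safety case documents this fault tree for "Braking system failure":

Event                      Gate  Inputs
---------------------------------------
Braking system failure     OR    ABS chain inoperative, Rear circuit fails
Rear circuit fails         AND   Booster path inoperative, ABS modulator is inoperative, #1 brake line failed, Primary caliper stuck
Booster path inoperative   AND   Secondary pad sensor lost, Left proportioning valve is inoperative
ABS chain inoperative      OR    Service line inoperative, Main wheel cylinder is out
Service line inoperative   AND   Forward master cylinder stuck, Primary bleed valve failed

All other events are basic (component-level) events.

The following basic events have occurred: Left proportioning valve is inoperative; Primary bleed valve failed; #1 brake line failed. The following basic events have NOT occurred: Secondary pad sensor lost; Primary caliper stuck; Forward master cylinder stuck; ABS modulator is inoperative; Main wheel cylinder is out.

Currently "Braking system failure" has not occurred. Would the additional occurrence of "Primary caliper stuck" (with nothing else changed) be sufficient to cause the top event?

No

Counterfactual: set "Primary caliper stuck" to occurred.
Service line inoperative [AND]: Forward master cylinder stuck=not, Primary bleed valve failed=occurs → not all inputs occur → does not occur.
ABS chain inoperative [OR]: Service line inoperative=not, Main wheel cylinder is out=not → no input occurs → does not occur.
Booster path inoperative [AND]: Secondary pad sensor lost=not, Left proportioning valve is inoperative=occurs → not all inputs occur → does not occur.
Rear circuit fails [AND]: Booster path inoperative=not, ABS modulator is inoperative=not, #1 brake line failed=occurs, Primary caliper stuck=occurs → not all inputs occur → does not occur.
Braking system failure [OR]: ABS chain inoperative=not, Rear circuit fails=not → no input occurs → does not occur.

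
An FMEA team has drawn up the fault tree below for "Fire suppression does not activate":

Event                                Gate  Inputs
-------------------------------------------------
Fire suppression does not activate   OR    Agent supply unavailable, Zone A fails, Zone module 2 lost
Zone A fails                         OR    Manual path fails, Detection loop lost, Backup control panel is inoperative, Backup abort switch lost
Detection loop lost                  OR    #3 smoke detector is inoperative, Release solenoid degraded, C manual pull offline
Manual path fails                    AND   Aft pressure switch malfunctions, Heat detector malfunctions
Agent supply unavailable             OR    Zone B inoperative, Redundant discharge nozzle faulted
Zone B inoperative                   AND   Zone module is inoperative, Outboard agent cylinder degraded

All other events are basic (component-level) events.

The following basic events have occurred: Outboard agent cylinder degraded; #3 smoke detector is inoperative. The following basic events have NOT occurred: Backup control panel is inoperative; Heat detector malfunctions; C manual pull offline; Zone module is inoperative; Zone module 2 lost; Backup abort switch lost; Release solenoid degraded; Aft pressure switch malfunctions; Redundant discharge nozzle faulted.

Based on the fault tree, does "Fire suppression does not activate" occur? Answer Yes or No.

Zone B inoperative [AND]: Zone module is inoperative=not, Outboard agent cylinder degraded=occurs → not all inputs occur → does not occur.
Agent supply unavailable [OR]: Zone B inoperative=not, Redundant discharge nozzle faulted=not → no input occurs → does not occur.
Manual path fails [AND]: Aft pressure switch malfunctions=not, Heat detector malfunctions=not → not all inputs occur → does not occur.
Detection loop lost [OR]: #3 smoke detector is inoperative=occurs, Release solenoid degraded=not, C manual pull offline=not → at least one input occurs → occurs.
Zone A fails [OR]: Manual path fails=not, Detection loop lost=occurs, Backup control panel is inoperative=not, Backup abort switch lost=not → at least one input occurs → occurs.
Fire suppression does not activate [OR]: Agent supply unavailable=not, Zone A fails=occurs, Zone module 2 lost=not → at least one input occurs → occurs.

Yes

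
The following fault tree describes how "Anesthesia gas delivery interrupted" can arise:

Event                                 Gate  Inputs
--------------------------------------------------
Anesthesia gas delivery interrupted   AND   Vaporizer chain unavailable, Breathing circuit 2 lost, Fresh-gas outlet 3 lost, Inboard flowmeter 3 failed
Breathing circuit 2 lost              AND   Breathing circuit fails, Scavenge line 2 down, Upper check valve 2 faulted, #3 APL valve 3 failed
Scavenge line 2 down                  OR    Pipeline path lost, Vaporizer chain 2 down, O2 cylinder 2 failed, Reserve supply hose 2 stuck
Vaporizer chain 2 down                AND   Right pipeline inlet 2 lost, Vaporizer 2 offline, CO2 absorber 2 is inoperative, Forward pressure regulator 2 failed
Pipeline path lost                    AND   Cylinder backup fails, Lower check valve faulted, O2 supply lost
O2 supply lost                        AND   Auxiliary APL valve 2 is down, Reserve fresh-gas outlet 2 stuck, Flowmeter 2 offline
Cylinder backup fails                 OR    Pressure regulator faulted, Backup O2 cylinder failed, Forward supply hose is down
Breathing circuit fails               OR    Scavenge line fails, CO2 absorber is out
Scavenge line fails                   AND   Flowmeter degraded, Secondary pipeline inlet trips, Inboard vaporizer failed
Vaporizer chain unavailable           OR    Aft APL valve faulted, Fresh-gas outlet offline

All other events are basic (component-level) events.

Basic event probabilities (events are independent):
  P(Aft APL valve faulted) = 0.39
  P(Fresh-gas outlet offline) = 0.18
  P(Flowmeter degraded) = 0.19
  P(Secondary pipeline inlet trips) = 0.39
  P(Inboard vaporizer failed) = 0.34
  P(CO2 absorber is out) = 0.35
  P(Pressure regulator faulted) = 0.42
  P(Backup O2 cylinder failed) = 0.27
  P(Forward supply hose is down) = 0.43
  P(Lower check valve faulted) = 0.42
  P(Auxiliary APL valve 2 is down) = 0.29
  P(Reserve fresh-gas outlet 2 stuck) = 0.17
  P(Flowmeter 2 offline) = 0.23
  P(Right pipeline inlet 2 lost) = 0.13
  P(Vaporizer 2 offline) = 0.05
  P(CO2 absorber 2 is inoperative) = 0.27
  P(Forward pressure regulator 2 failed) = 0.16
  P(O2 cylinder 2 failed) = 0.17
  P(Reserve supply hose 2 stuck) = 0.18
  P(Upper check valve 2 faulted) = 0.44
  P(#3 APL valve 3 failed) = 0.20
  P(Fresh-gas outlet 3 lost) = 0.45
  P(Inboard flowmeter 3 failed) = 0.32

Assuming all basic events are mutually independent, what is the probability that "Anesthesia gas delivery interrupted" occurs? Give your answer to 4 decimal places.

0.0007

P(Vaporizer chain unavailable) [OR] = 1 − (1−0.39) × (1−0.18) = 0.499800
P(Scavenge line fails) [AND] = 0.19 × 0.39 × 0.34 = 0.025194
P(Breathing circuit fails) [OR] = 1 − (1−0.025194) × (1−0.35) = 0.366376
P(Cylinder backup fails) [OR] = 1 − (1−0.42) × (1−0.27) × (1−0.43) = 0.758662
P(O2 supply lost) [AND] = 0.29 × 0.17 × 0.23 = 0.011339
P(Pipeline path lost) [AND] = 0.758662 × 0.42 × 0.011339 = 0.003613
P(Vaporizer chain 2 down) [AND] = 0.13 × 0.05 × 0.27 × 0.16 = 0.000281
P(Scavenge line 2 down) [OR] = 1 − (1−0.003613) × (1−0.000281) × (1−0.17) × (1−0.18) = 0.322050
P(Breathing circuit 2 lost) [AND] = 0.366376 × 0.322050 × 0.44 × 0.20 = 0.010383
P(Anesthesia gas delivery interrupted) [AND] = 0.499800 × 0.010383 × 0.45 × 0.32 = 0.000747
Rounded to 4 decimal places: P(Anesthesia gas delivery interrupted) ≈ 0.0007.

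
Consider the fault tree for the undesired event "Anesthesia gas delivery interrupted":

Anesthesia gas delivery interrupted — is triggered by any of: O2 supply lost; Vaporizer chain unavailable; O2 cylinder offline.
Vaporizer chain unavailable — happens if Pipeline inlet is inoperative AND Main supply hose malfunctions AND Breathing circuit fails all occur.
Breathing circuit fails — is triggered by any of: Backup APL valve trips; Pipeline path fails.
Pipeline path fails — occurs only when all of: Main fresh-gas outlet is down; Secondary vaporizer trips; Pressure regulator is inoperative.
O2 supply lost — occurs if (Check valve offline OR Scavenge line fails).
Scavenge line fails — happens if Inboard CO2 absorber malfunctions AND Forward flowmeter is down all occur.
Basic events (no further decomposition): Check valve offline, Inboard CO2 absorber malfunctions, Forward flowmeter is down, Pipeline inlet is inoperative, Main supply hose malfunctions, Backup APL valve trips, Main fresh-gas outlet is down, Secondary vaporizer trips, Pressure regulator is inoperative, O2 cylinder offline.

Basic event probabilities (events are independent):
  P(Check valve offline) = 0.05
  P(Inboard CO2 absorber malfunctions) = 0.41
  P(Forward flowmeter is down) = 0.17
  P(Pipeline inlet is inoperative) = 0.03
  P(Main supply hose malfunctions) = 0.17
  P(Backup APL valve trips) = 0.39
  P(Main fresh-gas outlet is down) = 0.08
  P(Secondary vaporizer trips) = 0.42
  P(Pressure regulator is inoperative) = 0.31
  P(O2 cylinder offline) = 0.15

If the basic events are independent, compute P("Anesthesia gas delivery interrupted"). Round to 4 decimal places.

P(Scavenge line fails) [AND] = 0.41 × 0.17 = 0.069700
P(O2 supply lost) [OR] = 1 − (1−0.05) × (1−0.069700) = 0.116215
P(Pipeline path fails) [AND] = 0.08 × 0.42 × 0.31 = 0.010416
P(Breathing circuit fails) [OR] = 1 − (1−0.39) × (1−0.010416) = 0.396354
P(Vaporizer chain unavailable) [AND] = 0.03 × 0.17 × 0.396354 = 0.002021
P(Anesthesia gas delivery interrupted) [OR] = 1 − (1−0.116215) × (1−0.002021) × (1−0.15) = 0.250301
Rounded to 4 decimal places: P(Anesthesia gas delivery interrupted) ≈ 0.2503.

0.2503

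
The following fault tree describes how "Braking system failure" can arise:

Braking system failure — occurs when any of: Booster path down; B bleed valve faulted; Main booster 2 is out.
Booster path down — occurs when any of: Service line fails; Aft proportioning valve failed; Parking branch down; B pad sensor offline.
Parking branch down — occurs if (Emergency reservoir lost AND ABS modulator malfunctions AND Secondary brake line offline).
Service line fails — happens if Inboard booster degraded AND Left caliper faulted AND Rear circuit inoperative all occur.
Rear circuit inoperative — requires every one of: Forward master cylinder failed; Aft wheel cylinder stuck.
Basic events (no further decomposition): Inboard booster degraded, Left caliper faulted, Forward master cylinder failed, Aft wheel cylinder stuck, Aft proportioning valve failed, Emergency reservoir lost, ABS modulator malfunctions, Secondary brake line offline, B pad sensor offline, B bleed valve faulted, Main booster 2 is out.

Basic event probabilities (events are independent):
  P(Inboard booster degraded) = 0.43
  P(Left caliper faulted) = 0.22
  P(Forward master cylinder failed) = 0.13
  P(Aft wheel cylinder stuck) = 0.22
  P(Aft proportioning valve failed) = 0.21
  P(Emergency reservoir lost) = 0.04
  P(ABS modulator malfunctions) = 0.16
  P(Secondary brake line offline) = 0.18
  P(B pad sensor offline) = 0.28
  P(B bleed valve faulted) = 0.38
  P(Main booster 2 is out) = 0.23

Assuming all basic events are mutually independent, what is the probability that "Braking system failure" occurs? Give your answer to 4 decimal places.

P(Rear circuit inoperative) [AND] = 0.13 × 0.22 = 0.028600
P(Service line fails) [AND] = 0.43 × 0.22 × 0.028600 = 0.002706
P(Parking branch down) [AND] = 0.04 × 0.16 × 0.18 = 0.001152
P(Booster path down) [OR] = 1 − (1−0.002706) × (1−0.21) × (1−0.001152) × (1−0.28) = 0.433393
P(Braking system failure) [OR] = 1 − (1−0.433393) × (1−0.38) × (1−0.23) = 0.729502
Rounded to 4 decimal places: P(Braking system failure) ≈ 0.7295.

0.7295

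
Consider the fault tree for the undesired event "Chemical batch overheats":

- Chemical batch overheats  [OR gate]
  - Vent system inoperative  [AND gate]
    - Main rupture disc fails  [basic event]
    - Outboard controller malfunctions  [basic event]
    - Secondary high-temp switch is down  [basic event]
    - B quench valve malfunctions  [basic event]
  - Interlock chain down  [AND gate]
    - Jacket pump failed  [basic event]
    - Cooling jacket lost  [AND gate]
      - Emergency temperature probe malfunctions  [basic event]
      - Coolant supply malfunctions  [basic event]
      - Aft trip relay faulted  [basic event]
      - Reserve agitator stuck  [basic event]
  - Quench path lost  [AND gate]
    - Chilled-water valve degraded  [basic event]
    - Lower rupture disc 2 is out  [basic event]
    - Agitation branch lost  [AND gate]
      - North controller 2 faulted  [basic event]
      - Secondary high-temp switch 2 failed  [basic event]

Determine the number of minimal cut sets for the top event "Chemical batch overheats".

3

Vent system inoperative [AND]: one cut set from each child combined → 1 × 1 × 1 × 1 = 1 cut set(s).
Cooling jacket lost [AND]: one cut set from each child combined → 1 × 1 × 1 × 1 = 1 cut set(s).
Interlock chain down [AND]: one cut set from each child combined → 1 × 1 = 1 cut set(s).
Agitation branch lost [AND]: one cut set from each child combined → 1 × 1 = 1 cut set(s).
Quench path lost [AND]: one cut set from each child combined → 1 × 1 × 1 = 1 cut set(s).
Chemical batch overheats [OR]: union of children's cut sets → 3 cut set(s).
Minimal cut sets: {B quench valve malfunctions, Main rupture disc fails, Outboard controller malfunctions, Secondary high-temp switch is down}; {Aft trip relay faulted, Coolant supply malfunctions, Emergency temperature probe malfunctions, Jacket pump failed, Reserve agitator stuck}; {Chilled-water valve degraded, Lower rupture disc 2 is out, North controller 2 faulted, Secondary high-temp switch 2 failed}.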